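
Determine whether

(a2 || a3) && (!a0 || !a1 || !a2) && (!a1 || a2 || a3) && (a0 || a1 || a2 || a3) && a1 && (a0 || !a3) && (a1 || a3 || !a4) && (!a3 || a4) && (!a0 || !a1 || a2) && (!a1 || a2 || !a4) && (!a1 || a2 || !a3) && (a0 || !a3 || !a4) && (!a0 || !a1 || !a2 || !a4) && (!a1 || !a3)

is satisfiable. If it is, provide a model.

a0 = False; a1 = True; a2 = True; a3 = False; a4 = False

Unit clause (a1) forces a1 = True.
In (!a1 || !a3) only !a3 is left, so a3 = False.
In (a2 || a3) only a2 is left, so a2 = True.
In (!a0 || !a1 || !a2) only !a0 is left, so a0 = False.
Set a4 = False.
All clauses satisfied.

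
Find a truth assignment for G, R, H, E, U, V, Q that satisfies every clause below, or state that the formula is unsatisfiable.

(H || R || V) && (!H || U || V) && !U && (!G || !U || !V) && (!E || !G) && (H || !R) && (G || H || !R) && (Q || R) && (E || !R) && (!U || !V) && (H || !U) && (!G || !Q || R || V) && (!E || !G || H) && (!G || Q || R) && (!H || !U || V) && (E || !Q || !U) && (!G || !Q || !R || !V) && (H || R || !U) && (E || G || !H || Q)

G = False; R = True; H = True; E = True; U = False; V = True; Q = False

Unit clause (!U) forces U = False.
Set G = False.
Set R = True.
  then (H || !R) forces H = True.
  then (E || !R) forces E = True.
  then (!H || U || V) forces V = True.
Set Q = False.
All clauses satisfied.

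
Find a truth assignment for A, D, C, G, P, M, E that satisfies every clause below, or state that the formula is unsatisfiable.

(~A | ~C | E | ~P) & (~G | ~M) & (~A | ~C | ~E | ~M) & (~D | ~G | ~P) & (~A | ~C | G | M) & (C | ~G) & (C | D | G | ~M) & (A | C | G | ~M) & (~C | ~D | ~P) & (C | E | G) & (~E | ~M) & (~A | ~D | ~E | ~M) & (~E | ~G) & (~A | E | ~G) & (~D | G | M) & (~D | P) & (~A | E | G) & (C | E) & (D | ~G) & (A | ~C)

Set A = False.
  then (A | ~C) forces C = False.
  then (C | ~G) forces G = False.
  then (A | C | G | ~M) forces M = False.
  then (C | E | G) forces E = True.
  then (~D | G | M) forces D = False.
Set P = True.
All clauses satisfied.

A=F; D=F; C=F; G=F; P=T; M=F; E=T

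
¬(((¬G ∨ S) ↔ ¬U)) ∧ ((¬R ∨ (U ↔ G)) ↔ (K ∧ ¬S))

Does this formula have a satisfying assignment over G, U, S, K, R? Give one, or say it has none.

G = True; U = False; S = False; K = True; R = False

  ¬(((¬G ∨ S) ↔ ¬U)) = True
    (¬G ∨ S) ↔ ¬U = False
      ¬G ∨ S = False
        ¬G = False
      ¬U = True
  (¬R ∨ (U ↔ G)) ↔ (K ∧ ¬S) = True
    ¬R ∨ (U ↔ G) = True
      ¬R = True
      U ↔ G = False
    K ∧ ¬S = True
      ¬S = True
Both conjuncts True, so the formula holds.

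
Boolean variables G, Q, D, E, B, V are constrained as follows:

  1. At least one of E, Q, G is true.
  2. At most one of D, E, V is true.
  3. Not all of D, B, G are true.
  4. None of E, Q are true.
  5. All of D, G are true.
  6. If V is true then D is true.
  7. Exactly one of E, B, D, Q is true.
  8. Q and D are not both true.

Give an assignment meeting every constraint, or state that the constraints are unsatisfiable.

G = True; Q = False; D = True; E = False; B = False; V = False

  (1) {E, Q, G}: 1 true — at least one ✓
  (2) {D, E, V}: 1 true — at most one ✓
  (3) {D, B, G}: 2/3 true — not all ✓
  (4) {E, Q}: 0 true — none ✓
  (5) {D, G}: all 2 true ✓
  (6) V=F ⇒ D: vacuous ✓
  (7) {E, B, D, Q}: 1 true — exactly one ✓
  (8) Q=F, D=T — not both ✓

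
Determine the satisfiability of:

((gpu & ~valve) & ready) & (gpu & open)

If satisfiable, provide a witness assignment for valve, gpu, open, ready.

valve = False, gpu = True, open = True, ready = True

  (gpu & ~valve) & ready = True
    gpu & ~valve = True
      ~valve = True
  gpu & open = True
Both conjuncts True, so the formula holds.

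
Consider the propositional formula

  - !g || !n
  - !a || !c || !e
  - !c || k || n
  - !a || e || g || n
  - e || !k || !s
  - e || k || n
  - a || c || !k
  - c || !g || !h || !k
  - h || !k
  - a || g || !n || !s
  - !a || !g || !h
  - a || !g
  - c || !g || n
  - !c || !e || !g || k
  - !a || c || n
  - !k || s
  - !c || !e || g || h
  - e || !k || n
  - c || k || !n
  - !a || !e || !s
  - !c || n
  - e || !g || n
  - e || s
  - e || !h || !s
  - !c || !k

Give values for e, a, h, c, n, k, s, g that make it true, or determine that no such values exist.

e = True; a = False; h = True; c = False; n = False; k = False; s = True; g = False

Set e = True.
Set a = False.
  then (a || !g) forces g = False.
Set h = True.
Set c = False.
  then (a || c || !k) forces k = False.
  then (c || k || !n) forces n = False.
Set s = True.
All clauses satisfied.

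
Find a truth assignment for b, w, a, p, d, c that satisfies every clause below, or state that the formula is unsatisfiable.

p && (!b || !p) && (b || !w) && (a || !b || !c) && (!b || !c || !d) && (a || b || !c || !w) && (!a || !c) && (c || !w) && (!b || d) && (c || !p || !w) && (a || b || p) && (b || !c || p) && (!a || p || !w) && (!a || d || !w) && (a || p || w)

b=F, w=F, a=T, p=T, d=T, c=F

Unit clause (p) forces p = True.
In (!b || !p) only !b is left, so b = False.
In (b || !w) only !w is left, so w = False.
Set a = True.
  then (!a || !c) forces c = False.
Set d = True.
All clauses satisfied.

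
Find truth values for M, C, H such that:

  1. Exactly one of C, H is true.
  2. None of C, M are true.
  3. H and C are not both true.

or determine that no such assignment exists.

M: False; C: False; H: True

  (1) {C, H}: 1 true — exactly one ✓
  (2) {C, M}: 0 true — none ✓
  (3) H=T, C=F — not both ✓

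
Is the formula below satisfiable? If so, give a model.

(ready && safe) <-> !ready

ready: True, safe: False

  (ready && safe) <-> !ready = True
    ready && safe = False
    !ready = False
The formula evaluates to True.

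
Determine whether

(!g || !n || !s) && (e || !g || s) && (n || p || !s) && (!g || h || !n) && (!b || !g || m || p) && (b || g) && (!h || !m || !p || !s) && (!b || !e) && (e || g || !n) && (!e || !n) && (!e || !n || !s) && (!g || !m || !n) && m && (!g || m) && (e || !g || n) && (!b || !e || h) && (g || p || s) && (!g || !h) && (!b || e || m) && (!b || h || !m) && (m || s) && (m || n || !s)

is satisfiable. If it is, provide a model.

s = False; p = True; b = False; m = True; e = True; h = False; n = False; g = True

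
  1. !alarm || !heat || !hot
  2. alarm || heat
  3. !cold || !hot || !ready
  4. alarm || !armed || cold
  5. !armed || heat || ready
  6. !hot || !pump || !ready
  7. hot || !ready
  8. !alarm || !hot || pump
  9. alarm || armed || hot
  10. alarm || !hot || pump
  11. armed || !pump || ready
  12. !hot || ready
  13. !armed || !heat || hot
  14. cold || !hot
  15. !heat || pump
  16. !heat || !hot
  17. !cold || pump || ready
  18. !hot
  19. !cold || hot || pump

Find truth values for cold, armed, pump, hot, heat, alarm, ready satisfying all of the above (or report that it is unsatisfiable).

cold = False, armed = False, pump = False, hot = False, heat = False, alarm = True, ready = False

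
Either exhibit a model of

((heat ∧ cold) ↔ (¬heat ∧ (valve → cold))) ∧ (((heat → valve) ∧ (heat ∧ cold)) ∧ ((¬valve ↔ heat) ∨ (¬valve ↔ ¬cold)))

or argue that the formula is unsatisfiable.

Case heat = True: the formula simplifies to ¬cold ∧ ((valve ∧ cold) ∧ (¬valve ∨ (¬valve ↔ ¬cold))).
  cold = True: the conjunct ¬cold is False.
  cold = False: the conjunct cold is False.
Case heat = False: the conjunct heat is False.
Both cases fail — unsatisfiable.

The formula is unsatisfiable.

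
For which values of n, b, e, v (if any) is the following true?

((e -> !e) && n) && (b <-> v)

n = True; b = False; e = False; v = False

  (e -> !e) && n = True
    e -> !e = True
      !e = True
  b <-> v = True
Both conjuncts True, so the formula holds.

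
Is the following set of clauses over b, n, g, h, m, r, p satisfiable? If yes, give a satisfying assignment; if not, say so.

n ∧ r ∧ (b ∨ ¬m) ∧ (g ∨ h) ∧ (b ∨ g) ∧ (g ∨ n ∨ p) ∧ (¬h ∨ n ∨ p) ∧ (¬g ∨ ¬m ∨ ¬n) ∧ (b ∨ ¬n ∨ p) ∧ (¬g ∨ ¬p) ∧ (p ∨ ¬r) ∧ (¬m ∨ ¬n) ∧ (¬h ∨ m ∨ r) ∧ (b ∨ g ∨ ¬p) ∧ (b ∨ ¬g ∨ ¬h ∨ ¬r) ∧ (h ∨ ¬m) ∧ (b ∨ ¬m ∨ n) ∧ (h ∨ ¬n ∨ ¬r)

b = True; n = True; g = False; h = True; m = False; r = True; p = True

Unit clause (n) forces n = True.
Unit clause (r) forces r = True.
In (p ∨ ¬r) only p is left, so p = True.
In (¬m ∨ ¬n) only ¬m is left, so m = False.
In (h ∨ ¬n ∨ ¬r) only h is left, so h = True.
In (¬g ∨ ¬p) only ¬g is left, so g = False.
In (b ∨ g ∨ ¬p) only b is left, so b = True.
All clauses satisfied.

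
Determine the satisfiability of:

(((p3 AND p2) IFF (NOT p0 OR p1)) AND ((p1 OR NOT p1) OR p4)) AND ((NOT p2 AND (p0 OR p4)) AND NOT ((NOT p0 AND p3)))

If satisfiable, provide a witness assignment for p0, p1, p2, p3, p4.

p0=T; p1=F; p2=F; p3=F; p4=F

  ((p3 AND p2) IFF (NOT p0 OR p1)) AND ((p1 OR NOT p1) OR p4) = True
    (p3 AND p2) IFF (NOT p0 OR p1) = True
      p3 AND p2 = False
      NOT p0 OR p1 = False
        NOT p0 = False
    (p1 OR NOT p1) OR p4 = True
      p1 OR NOT p1 = True
        NOT p1 = True
  (NOT p2 AND (p0 OR p4)) AND NOT ((NOT p0 AND p3)) = True
    NOT p2 AND (p0 OR p4) = True
      NOT p2 = True
      p0 OR p4 = True
    NOT ((NOT p0 AND p3)) = True
      NOT p0 AND p3 = False
        NOT p0 = False
Both conjuncts True, so the formula holds.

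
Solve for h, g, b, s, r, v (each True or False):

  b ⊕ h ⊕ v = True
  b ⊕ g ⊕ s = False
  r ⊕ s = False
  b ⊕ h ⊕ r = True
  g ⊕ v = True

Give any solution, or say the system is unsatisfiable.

h: False, g: True, b: True, s: False, r: False, v: False

b ⊕ h ⊕ v = T ⊕ F ⊕ F = True ✓
b ⊕ g ⊕ s = T ⊕ T ⊕ F = False ✓
r ⊕ s = F ⊕ F = False ✓
b ⊕ h ⊕ r = T ⊕ F ⊕ F = True ✓
g ⊕ v = T ⊕ F = True ✓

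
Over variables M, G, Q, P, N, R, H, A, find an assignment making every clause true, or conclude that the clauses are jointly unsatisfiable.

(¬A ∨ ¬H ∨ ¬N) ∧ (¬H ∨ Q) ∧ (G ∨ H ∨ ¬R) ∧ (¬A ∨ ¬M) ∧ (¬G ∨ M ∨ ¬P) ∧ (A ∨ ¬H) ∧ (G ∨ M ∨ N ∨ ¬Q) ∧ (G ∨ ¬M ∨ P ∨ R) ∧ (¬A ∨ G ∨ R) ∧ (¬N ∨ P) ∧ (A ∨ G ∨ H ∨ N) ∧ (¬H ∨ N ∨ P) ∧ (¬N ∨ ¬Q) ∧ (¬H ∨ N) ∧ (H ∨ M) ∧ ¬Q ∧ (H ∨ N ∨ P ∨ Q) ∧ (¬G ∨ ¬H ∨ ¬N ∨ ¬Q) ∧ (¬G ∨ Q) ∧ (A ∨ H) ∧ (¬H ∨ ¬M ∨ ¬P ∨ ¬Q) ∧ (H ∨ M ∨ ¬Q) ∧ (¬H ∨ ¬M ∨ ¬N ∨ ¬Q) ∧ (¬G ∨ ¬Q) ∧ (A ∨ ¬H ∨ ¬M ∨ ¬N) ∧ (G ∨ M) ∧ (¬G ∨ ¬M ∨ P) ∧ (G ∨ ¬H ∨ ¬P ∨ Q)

Case Q = True:
  Clause (¬Q) is falsified — contradiction.
Case Q = False:
  (¬H ∨ Q) forces H = False.
  (H ∨ M) forces M = True.
  (¬A ∨ ¬M) forces A = False.
  Clause (A ∨ H) is falsified — contradiction.
Both cases fail, so the formula is unsatisfiable.

UNSATISFIABLE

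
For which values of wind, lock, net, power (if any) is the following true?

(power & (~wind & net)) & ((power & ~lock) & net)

wind=F, lock=F, net=T, power=T

  power & (~wind & net) = True
    ~wind & net = True
      ~wind = True
  (power & ~lock) & net = True
    power & ~lock = True
      ~lock = True
Both conjuncts True, so the formula holds.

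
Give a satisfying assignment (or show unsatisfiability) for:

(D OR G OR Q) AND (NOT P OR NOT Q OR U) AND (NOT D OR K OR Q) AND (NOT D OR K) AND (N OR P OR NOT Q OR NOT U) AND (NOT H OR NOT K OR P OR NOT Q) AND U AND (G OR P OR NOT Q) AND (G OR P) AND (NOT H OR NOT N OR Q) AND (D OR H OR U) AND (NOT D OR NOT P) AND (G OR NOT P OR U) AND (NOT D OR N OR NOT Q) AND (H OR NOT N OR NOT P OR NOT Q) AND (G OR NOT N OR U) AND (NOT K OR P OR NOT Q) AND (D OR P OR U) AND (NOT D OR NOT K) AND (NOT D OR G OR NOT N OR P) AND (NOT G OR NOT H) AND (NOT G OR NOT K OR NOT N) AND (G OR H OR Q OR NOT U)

P = True; Q = True; H = True; D = False; U = True; N = True; K = False; G = False

Unit clause (U) forces U = True.
Set P = True.
  then (NOT D OR NOT P) forces D = False.
Set Q = True.
Set H = True.
  then (NOT G OR NOT H) forces G = False.
Set N = True.
Set K = False.
All clauses satisfied.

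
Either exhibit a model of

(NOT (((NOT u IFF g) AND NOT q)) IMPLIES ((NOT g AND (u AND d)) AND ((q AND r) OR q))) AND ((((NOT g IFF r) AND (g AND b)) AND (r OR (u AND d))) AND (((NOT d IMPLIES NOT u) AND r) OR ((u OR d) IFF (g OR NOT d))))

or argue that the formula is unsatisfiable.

Case g = True: the formula simplifies to (NOT u AND NOT q) AND (((NOT r AND b) AND (r OR (u AND d))) AND (((NOT d IMPLIES NOT u) AND r) OR (u OR d))).
  u = True: the conjunct NOT u is False.
  u = False: simplifies to NOT q AND (((NOT r AND b) AND r) AND (r OR d)).
    r = True: the conjunct NOT r is False.
    r = False: the conjunct r is False.
Case g = False: the conjunct g is False.
Both cases fail — unsatisfiable.

UNSATISFIABLE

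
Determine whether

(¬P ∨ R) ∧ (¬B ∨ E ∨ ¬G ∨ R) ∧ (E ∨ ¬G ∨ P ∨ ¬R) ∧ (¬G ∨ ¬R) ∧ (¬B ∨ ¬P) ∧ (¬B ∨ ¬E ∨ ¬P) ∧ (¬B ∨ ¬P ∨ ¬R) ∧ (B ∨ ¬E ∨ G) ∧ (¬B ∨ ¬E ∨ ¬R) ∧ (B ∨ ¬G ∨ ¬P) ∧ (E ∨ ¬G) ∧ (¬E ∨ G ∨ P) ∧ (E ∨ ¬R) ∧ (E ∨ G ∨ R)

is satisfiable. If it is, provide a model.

Set G = True.
  then (¬G ∨ ¬R) forces R = False.
  then (E ∨ ¬G) forces E = True.
  then (¬P ∨ R) forces P = False.
Set B = True.
All clauses satisfied.

G: True; E: True; B: True; R: False; P: False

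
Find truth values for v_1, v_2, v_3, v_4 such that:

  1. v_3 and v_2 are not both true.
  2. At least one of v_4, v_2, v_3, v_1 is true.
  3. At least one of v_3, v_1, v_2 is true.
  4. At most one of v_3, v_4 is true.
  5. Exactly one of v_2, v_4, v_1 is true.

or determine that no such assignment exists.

v_1 = True, v_2 = False, v_3 = True, v_4 = False

  (1) v_3=T, v_2=F — not both ✓
  (2) {v_4, v_2, v_3, v_1}: 2 true — at least one ✓
  (3) {v_3, v_1, v_2}: 2 true — at least one ✓
  (4) {v_3, v_4}: 1 true — at most one ✓
  (5) {v_2, v_4, v_1}: 1 true — exactly one ✓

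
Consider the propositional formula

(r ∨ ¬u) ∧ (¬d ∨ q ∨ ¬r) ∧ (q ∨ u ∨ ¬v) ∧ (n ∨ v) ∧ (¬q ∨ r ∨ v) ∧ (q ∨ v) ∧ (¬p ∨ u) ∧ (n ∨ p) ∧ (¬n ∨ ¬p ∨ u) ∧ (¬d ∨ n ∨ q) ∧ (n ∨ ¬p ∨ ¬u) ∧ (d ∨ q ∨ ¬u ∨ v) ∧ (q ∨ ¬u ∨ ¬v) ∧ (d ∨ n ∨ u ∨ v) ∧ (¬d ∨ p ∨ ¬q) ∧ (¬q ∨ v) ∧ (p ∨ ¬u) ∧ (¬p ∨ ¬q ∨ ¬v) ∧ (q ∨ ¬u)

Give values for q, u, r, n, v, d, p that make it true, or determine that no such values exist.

q = True, u = False, r = False, n = True, v = True, d = False, p = False

Try q = False:
  (q ∨ v) forces v = True.
  (q ∨ u ∨ ¬v) forces u = True.
  clause (q ∨ ¬u ∨ ¬v) is falsified — backtrack.
So q = True.
  then (¬q ∨ v) forces v = True.
  then (¬p ∨ ¬q ∨ ¬v) forces p = False.
  then (n ∨ p) forces n = True.
  then (¬d ∨ p ∨ ¬q) forces d = False.
  then (p ∨ ¬u) forces u = False.
Set r = False.
All clauses satisfied.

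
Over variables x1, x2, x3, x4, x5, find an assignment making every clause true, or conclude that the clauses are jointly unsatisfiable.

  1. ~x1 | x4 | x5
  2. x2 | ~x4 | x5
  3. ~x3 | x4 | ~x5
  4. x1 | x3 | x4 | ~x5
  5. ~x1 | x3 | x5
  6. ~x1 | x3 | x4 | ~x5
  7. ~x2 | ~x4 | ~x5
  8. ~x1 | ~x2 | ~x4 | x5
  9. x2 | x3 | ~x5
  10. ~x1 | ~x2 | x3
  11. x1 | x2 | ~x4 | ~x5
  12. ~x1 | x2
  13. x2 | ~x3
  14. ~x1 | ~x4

x1: False; x2: True; x3: True; x4: True; x5: False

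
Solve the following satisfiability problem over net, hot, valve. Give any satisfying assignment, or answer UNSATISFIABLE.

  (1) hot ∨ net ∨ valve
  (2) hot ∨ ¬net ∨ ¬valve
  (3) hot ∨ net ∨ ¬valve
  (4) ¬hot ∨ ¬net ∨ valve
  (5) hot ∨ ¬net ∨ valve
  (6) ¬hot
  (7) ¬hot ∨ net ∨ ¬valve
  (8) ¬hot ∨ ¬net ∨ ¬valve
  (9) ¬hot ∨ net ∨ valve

Unsatisfiable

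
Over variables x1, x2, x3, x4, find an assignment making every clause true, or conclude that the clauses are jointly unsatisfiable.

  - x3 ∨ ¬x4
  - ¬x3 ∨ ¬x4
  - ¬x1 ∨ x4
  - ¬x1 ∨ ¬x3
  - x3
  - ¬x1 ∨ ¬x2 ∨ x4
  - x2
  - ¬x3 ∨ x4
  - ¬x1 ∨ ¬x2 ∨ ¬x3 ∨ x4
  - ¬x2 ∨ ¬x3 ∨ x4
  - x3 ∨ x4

Case x3 = True:
  (¬x3 ∨ ¬x4) forces x4 = False.
  Clause (¬x3 ∨ x4) is falsified — contradiction.
Case x3 = False:
  Clause (x3) is falsified — contradiction.
Both cases fail, so the formula is unsatisfiable.

Unsatisfiable — no assignment works.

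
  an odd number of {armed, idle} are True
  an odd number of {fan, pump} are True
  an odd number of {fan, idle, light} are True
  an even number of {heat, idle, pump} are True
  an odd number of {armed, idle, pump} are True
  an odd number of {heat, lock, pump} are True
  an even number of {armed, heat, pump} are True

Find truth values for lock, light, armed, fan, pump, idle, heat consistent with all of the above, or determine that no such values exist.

Adding constraints 1, 4, 7 mod 2: every variable appears an even number of times on the left, so the left side is 0.
But the right sides sum to 1 (mod 2). 0 ≠ 1 — the system is inconsistent.

Unsatisfiable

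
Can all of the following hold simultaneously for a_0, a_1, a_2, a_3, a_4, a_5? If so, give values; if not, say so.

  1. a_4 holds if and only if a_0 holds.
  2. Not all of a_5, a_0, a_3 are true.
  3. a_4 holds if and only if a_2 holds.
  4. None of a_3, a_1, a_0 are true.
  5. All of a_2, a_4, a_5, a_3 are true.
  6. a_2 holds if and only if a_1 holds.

Unsatisfiable — no assignment works.

Case a_3 = True:
  Constraint (4) is violated (a_3=T) — contradiction.
Case a_3 = False:
  Constraint (5) is violated (a_3=F) — contradiction.
Both cases fail — unsatisfiable.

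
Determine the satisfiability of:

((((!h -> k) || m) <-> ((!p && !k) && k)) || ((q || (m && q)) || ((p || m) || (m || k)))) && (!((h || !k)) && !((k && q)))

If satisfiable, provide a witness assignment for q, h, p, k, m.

q=F, h=F, p=F, k=T, m=T

  (((!h -> k) || m) <-> ((!p && !k) && k)) || ((q || (m && q)) || ((p || m) || (m || k))) = True
    ((!h -> k) || m) <-> ((!p && !k) && k) = False
      (!h -> k) || m = True
        !h -> k = True
          !h = True
      (!p && !k) && k = False
        !p && !k = False
          !p = True
          !k = False
    (q || (m && q)) || ((p || m) || (m || k)) = True
      q || (m && q) = False
        m && q = False
      (p || m) || (m || k) = True
        p || m = True
        m || k = True
  !((h || !k)) && !((k && q)) = True
    !((h || !k)) = True
      h || !k = False
        !k = False
    !((k && q)) = True
      k && q = False
Both conjuncts True, so the formula holds.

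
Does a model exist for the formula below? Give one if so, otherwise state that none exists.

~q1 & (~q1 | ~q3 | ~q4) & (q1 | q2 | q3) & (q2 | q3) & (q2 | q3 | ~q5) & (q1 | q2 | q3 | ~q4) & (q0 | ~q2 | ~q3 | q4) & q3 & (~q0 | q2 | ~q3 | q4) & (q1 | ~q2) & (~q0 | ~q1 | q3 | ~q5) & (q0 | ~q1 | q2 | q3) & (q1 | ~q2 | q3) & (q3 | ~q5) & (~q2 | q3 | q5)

Unit clause (~q1) forces q1 = False.
Unit clause (q3) forces q3 = True.
In (q1 | ~q2) only ~q2 is left, so q2 = False.
Set q0 = False.
Set q4 = False.
Set q5 = True.
All clauses satisfied.

q0 = False, q1 = False, q2 = False, q3 = True, q4 = False, q5 = True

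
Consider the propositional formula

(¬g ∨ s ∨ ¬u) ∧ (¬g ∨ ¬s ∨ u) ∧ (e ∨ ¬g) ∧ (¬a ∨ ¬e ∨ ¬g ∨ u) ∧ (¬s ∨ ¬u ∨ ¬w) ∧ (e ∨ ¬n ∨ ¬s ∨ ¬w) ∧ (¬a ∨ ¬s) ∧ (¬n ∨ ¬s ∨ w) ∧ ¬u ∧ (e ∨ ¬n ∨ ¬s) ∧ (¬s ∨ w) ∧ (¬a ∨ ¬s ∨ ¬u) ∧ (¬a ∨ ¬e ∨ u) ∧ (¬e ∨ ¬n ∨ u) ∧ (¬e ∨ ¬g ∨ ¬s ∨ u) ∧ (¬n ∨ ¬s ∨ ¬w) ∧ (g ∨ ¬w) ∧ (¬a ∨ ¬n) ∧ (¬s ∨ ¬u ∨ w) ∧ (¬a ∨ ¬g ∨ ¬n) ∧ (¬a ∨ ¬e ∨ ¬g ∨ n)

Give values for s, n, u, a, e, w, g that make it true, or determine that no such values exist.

Unit clause (¬u) forces u = False.
Try s = True:
  (¬g ∨ ¬s ∨ u) forces g = False.
  (¬a ∨ ¬s) forces a = False.
  (¬s ∨ w) forces w = True.
  clause (g ∨ ¬w) is falsified — backtrack.
So s = False.
Set n = False.
Set a = False.
Set e = True.
Set w = True.
  then (g ∨ ¬w) forces g = True.
All clauses satisfied.

s = False; n = False; u = False; a = False; e = True; w = True; g = True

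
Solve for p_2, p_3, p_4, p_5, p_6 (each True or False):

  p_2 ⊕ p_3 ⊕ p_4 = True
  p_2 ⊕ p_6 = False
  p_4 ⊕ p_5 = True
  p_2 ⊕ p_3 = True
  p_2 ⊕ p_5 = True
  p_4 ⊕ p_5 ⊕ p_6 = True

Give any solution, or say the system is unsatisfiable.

p_2=F; p_3=T; p_4=F; p_5=T; p_6=F

p_2 ⊕ p_3 ⊕ p_4 = F ⊕ T ⊕ F = True ✓
p_2 ⊕ p_6 = F ⊕ F = False ✓
p_4 ⊕ p_5 = F ⊕ T = True ✓
p_2 ⊕ p_3 = F ⊕ T = True ✓
p_2 ⊕ p_5 = F ⊕ T = True ✓
p_4 ⊕ p_5 ⊕ p_6 = F ⊕ T ⊕ F = True ✓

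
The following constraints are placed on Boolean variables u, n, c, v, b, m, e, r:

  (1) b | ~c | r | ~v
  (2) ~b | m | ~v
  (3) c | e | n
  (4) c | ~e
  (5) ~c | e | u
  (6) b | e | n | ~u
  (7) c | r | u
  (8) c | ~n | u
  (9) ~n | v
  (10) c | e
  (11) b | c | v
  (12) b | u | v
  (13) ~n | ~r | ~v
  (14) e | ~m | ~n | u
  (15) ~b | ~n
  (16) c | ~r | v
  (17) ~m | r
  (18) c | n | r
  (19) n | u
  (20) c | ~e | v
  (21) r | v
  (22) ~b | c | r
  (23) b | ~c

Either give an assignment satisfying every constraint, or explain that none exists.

Set u = True.
Set n = False.
Set c = True.
  then (b | ~c) forces b = True.
Set v = True.
  then (~b | m | ~v) forces m = True.
  then (~m | r) forces r = True.
Set e = True.
All clauses satisfied.

u = True; n = False; c = True; v = True; b = True; m = True; e = True; r = True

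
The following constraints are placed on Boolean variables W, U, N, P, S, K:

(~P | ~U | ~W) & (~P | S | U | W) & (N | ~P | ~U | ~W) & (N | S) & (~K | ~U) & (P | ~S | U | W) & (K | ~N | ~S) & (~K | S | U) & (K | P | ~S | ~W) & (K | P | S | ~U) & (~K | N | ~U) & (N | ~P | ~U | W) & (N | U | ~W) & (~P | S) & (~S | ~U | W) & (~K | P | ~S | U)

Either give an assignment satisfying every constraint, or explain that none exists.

Set W = False.
Try U = True:
  (~K | ~U) forces K = False.
  (~S | ~U | W) forces S = False.
  (N | S) forces N = True.
  (K | P | S | ~U) forces P = True.
  clause (~P | S) is falsified — backtrack.
So U = False.
Set N = False.
  then (N | S) forces S = True.
  then (P | ~S | U | W) forces P = True.
Set K = True.
All clauses satisfied.

W = False, U = False, N = False, P = True, S = True, K = True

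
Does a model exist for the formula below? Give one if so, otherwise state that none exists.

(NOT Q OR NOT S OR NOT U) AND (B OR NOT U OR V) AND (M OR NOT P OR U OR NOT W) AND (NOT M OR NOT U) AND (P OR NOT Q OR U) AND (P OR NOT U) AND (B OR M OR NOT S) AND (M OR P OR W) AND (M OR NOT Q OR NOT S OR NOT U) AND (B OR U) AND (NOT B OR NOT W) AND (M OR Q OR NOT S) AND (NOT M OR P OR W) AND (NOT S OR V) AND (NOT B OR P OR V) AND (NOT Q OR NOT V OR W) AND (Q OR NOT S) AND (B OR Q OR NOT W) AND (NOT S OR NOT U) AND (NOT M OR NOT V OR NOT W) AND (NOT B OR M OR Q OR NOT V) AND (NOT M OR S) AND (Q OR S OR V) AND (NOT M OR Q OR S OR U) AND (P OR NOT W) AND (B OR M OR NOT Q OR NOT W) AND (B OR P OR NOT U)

Set B = False.
  then (B OR U) forces U = True.
  then (NOT S OR NOT U) forces S = False.
  then (NOT M OR S) forces M = False.
  then (B OR P OR NOT U) forces P = True.
  then (B OR NOT U OR V) forces V = True.
Try W = True:
  (B OR Q OR NOT W) forces Q = True.
  clause (B OR M OR NOT Q OR NOT W) is falsified — backtrack.
So W = False.
  then (NOT Q OR NOT V OR W) forces Q = False.
All clauses satisfied.

B = False, M = False, P = True, U = True, W = False, S = False, V = True, Q = False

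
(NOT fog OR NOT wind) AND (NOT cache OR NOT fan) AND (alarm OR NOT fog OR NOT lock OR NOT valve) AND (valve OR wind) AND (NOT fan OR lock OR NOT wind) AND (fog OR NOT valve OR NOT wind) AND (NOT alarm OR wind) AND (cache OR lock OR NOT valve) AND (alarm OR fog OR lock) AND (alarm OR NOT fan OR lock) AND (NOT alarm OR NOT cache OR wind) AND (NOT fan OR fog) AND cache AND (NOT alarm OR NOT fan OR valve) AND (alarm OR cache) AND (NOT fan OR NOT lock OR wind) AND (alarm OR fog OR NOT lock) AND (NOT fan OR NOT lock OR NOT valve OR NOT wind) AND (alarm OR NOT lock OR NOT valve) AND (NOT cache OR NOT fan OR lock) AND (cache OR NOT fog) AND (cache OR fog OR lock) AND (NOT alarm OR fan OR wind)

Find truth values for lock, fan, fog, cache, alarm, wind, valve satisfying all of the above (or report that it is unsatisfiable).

lock = False; fan = False; fog = False; cache = True; alarm = True; wind = True; valve = False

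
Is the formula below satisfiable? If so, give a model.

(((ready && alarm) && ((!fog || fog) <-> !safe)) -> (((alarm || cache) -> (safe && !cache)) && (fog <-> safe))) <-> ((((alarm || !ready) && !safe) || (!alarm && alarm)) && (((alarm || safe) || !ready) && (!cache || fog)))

ready=T, safe=F, fog=F, alarm=T, cache=T

  (((ready && alarm) && ((!fog || fog) <-> !safe)) -> (((alarm || cache) -> (safe && !cache)) && (fog <-> safe))) <-> ((((alarm || !ready) && !safe) || (!alarm && alarm)) && (((alarm || safe) || !ready) && (!cache || fog))) = True
    ((ready && alarm) && ((!fog || fog) <-> !safe)) -> (((alarm || cache) -> (safe && !cache)) && (fog <-> safe)) = False
      (ready && alarm) && ((!fog || fog) <-> !safe) = True
        ready && alarm = True
        (!fog || fog) <-> !safe = True
          !fog || fog = True
            !fog = True
          !safe = True
      ((alarm || cache) -> (safe && !cache)) && (fog <-> safe) = False
        (alarm || cache) -> (safe && !cache) = False
          alarm || cache = True
          safe && !cache = False
            !cache = False
        fog <-> safe = True
    (((alarm || !ready) && !safe) || (!alarm && alarm)) && (((alarm || safe) || !ready) && (!cache || fog)) = False
      ((alarm || !ready) && !safe) || (!alarm && alarm) = True
        (alarm || !ready) && !safe = True
          alarm || !ready = True
            !ready = False
          !safe = True
        !alarm && alarm = False
          !alarm = False
      ((alarm || safe) || !ready) && (!cache || fog) = False
        (alarm || safe) || !ready = True
          alarm || safe = True
          !ready = False
        !cache || fog = False
          !cache = False
The formula evaluates to True.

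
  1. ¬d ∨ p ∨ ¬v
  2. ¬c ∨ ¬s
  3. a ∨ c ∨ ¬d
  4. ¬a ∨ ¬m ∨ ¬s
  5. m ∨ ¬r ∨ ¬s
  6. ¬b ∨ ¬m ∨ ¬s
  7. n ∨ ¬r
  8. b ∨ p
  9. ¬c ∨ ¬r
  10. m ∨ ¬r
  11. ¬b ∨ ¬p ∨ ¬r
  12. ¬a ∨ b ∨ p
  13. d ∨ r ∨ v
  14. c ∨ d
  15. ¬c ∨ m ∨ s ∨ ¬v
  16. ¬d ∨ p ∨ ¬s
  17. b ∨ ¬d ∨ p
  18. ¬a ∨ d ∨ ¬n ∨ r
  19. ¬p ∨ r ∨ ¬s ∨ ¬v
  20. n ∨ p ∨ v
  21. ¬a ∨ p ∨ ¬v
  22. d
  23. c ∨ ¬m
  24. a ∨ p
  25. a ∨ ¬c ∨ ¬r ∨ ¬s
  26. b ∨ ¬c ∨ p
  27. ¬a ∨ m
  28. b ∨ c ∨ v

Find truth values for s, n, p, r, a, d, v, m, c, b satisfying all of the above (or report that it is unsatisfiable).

s = False; n = False; p = True; r = False; a = True; d = True; v = False; m = True; c = True; b = True

Unit clause (d) forces d = True.
Try s = True:
  (¬c ∨ ¬s) forces c = False.
  (a ∨ c ∨ ¬d) forces a = True.
  (¬a ∨ ¬m ∨ ¬s) forces m = False.
  clause (¬a ∨ m) is falsified — backtrack.
So s = False.
Set n = False.
  then (n ∨ ¬r) forces r = False.
Set p = True.
Set a = True.
  then (¬a ∨ m) forces m = True.
  then (c ∨ ¬m) forces c = True.
Set v = False.
Set b = True.
All clauses satisfied.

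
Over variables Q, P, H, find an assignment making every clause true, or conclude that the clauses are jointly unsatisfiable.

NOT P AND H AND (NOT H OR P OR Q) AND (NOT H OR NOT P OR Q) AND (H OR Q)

Q: True, P: False, H: True

Unit clause (NOT P) forces P = False.
Unit clause (H) forces H = True.
In (NOT H OR P OR Q) only Q is left, so Q = True.
Check each clause:
  (NOT P): NOT P holds.
  (H): H holds.
  (NOT H OR P OR Q): Q holds.
  (NOT H OR NOT P OR Q): NOT P holds.
  (H OR Q): H holds.
All clauses satisfied.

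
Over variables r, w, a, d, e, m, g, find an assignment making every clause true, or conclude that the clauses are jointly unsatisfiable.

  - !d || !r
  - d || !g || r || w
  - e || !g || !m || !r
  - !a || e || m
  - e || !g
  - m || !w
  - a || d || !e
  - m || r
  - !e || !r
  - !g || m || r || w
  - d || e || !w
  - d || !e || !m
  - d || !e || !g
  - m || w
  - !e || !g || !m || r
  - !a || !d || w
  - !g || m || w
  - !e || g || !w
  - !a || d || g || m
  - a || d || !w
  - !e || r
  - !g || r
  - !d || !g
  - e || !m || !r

r: False, w: False, a: False, d: False, e: False, m: True, g: False

Set r = False.
  then (m || r) forces m = True.
  then (!e || r) forces e = False.
  then (!g || r) forces g = False.
Set w = False.
Set a = False.
Set d = False.
All clauses satisfied.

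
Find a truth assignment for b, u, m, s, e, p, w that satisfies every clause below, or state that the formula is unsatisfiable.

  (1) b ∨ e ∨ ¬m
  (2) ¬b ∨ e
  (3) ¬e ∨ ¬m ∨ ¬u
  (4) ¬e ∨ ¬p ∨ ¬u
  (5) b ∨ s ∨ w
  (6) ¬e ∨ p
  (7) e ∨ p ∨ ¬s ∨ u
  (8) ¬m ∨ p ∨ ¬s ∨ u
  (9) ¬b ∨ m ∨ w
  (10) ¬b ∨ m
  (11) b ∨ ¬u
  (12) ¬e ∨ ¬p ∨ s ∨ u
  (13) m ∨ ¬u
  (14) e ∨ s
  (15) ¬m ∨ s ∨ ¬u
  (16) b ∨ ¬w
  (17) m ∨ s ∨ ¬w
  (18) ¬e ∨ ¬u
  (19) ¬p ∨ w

b=T, u=F, m=T, s=T, e=T, p=T, w=T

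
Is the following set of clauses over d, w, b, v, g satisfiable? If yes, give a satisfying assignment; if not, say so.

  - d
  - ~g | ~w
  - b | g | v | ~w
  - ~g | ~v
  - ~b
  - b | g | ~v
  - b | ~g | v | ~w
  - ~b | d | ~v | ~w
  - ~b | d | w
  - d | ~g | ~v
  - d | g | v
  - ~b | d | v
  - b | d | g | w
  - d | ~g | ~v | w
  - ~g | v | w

d = True, w = False, b = False, v = False, g = False

Unit clause (d) forces d = True.
Unit clause (~b) forces b = False.
Set w = False.
Try v = True:
  (~g | ~v) forces g = False.
  clause (b | g | ~v) is falsified — backtrack.
So v = False.
  then (~g | v | w) forces g = False.
All clauses satisfied.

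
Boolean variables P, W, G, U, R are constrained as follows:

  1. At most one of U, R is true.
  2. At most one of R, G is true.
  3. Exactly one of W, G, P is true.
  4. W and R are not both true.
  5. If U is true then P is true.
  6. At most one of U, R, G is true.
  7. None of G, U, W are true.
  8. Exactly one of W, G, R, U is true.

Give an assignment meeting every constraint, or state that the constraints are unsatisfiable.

P=T, W=F, G=F, U=F, R=T

  (1) {U, R}: 1 true — at most one ✓
  (2) {R, G}: 1 true — at most one ✓
  (3) {W, G, P}: 1 true — exactly one ✓
  (4) W=F, R=T — not both ✓
  (5) U=F ⇒ P: vacuous ✓
  (6) {U, R, G}: 1 true — at most one ✓
  (7) {G, U, W}: 0 true — none ✓
  (8) {W, G, R, U}: 1 true — exactly one ✓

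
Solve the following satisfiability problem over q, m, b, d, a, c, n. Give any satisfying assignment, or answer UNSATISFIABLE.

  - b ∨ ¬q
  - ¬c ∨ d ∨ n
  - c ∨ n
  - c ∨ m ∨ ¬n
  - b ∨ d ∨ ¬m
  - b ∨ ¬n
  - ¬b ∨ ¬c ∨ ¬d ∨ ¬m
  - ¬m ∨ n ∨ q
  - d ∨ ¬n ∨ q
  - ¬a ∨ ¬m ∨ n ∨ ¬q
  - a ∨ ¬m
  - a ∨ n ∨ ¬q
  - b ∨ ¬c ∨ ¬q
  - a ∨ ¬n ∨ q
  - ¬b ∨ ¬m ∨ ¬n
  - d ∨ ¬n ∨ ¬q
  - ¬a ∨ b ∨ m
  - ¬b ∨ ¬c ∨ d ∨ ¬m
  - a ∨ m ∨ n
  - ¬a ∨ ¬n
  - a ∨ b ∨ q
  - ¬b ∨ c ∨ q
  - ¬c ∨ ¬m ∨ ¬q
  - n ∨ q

q = True, m = False, b = True, d = True, a = True, c = True, n = False

Try q = False:
  (n ∨ q) forces n = True.
  (b ∨ ¬n) forces b = True.
  (d ∨ ¬n ∨ q) forces d = True.
  (a ∨ ¬n ∨ q) forces a = True.
  clause (¬a ∨ ¬n) is falsified — backtrack.
So q = True.
  then (b ∨ ¬q) forces b = True.
Set m = False.
Try d = False:
  (d ∨ ¬n ∨ ¬q) forces n = False.
  (¬c ∨ d ∨ n) forces c = False.
  clause (c ∨ n) is falsified — backtrack.
So d = True.
Set a = True.
  then (¬a ∨ ¬n) forces n = False.
  then (c ∨ n) forces c = True.
All clauses satisfied.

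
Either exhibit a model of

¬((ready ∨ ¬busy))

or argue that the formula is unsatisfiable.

ready = False, busy = True

  ¬((ready ∨ ¬busy)) = True
    ready ∨ ¬busy = False
      ¬busy = False
The formula evaluates to True.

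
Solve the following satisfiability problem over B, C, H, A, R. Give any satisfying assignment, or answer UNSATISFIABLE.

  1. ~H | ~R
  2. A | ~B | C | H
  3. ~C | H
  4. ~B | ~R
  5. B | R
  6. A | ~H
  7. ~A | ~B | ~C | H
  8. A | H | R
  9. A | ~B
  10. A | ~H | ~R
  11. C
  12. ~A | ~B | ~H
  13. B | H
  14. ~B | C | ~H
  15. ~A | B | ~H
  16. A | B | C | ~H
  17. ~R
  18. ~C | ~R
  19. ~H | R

Unsatisfiable — no assignment works.

Case C = True:
  (~C | H) forces H = True.
  (~H | ~R) forces R = False.
  Clause (~H | R) is falsified — contradiction.
Case C = False:
  Clause (C) is falsified — contradiction.
Both cases fail, so the formula is unsatisfiable.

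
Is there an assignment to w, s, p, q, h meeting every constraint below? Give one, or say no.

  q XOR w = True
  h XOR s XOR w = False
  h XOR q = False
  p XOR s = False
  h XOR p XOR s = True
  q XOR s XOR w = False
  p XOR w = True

w = False; s = True; p = True; q = True; h = True

q XOR w = T XOR F = True ✓
h XOR s XOR w = T XOR T XOR F = False ✓
h XOR q = T XOR T = False ✓
p XOR s = T XOR T = False ✓
h XOR p XOR s = T XOR T XOR T = True ✓
q XOR s XOR w = T XOR T XOR F = False ✓
p XOR w = T XOR F = True ✓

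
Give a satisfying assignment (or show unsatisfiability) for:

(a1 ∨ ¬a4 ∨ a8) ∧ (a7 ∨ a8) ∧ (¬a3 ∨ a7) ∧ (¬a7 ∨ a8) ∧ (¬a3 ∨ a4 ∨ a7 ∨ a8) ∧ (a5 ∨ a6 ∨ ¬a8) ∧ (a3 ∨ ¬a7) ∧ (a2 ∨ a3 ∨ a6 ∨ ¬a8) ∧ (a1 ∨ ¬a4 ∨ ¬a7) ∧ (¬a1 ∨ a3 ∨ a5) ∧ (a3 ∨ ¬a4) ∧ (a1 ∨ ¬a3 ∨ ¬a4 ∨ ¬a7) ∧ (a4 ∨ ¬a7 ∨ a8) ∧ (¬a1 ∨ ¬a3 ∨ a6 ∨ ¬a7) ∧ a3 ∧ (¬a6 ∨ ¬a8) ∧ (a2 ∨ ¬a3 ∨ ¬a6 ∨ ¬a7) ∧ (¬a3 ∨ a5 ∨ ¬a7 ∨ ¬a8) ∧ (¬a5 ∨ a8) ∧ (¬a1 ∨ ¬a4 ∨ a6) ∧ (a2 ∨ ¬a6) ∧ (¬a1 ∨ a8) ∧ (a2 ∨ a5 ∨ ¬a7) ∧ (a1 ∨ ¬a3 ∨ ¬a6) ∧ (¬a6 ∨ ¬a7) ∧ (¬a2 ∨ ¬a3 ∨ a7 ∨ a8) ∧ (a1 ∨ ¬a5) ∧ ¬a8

No satisfying assignment exists.

Case a8 = True:
  Clause (¬a8) is falsified — contradiction.
Case a8 = False:
  (a7 ∨ a8) forces a7 = True.
  Clause (¬a7 ∨ a8) is falsified — contradiction.
Both cases fail, so the formula is unsatisfiable.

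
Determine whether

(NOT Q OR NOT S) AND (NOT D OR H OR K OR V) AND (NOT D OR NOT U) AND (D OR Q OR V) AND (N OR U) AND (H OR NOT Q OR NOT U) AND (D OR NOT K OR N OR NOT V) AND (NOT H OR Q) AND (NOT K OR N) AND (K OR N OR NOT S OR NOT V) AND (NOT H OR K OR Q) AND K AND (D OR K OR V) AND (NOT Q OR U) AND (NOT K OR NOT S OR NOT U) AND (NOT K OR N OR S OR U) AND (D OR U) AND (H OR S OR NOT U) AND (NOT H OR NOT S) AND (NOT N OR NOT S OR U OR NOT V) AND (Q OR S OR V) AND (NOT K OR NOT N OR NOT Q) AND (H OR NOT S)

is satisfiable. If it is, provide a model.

U=F; H=F; N=T; S=F; K=T; V=T; D=T; Q=F

Unit clause (K) forces K = True.
In (NOT K OR N) only N is left, so N = True.
In (NOT K OR NOT N OR NOT Q) only NOT Q is left, so Q = False.
In (NOT H OR Q) only NOT H is left, so H = False.
In (H OR NOT S) only NOT S is left, so S = False.
In (H OR S OR NOT U) only NOT U is left, so U = False.
In (Q OR S OR V) only V is left, so V = True.
In (D OR U) only D is left, so D = True.
All clauses satisfied.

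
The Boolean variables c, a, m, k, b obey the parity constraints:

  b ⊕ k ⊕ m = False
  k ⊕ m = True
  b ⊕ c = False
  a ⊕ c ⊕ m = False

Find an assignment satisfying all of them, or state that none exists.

c = True, a = False, m = True, k = False, b = True

b ⊕ k ⊕ m = T ⊕ F ⊕ T = False ✓
k ⊕ m = F ⊕ T = True ✓
b ⊕ c = T ⊕ T = False ✓
a ⊕ c ⊕ m = F ⊕ T ⊕ T = False ✓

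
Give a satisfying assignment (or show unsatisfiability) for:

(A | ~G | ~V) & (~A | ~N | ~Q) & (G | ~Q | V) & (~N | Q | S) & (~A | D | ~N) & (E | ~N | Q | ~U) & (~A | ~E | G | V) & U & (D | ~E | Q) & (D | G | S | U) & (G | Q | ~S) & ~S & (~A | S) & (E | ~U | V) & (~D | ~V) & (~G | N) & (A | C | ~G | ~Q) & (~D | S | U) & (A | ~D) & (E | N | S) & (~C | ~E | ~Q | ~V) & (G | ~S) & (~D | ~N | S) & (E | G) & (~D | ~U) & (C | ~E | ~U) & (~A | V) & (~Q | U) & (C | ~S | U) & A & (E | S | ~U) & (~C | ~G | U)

The formula is unsatisfiable.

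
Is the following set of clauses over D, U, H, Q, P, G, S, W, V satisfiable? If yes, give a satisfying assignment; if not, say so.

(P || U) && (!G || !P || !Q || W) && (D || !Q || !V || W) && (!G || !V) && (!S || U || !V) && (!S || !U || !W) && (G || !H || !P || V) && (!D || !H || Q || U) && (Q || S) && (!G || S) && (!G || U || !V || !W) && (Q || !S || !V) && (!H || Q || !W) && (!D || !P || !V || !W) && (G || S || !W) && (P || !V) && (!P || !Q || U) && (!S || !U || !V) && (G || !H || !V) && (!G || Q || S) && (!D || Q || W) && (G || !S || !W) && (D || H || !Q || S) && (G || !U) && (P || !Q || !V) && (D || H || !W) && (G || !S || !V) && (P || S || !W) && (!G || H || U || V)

D = False; U = True; H = True; Q = False; P = True; G = True; S = True; W = False; V = False

Set D = False.
Set U = True.
  then (G || !U) forces G = True.
  then (!G || !V) forces V = False.
  then (!G || S) forces S = True.
  then (!S || !U || !W) forces W = False.
Set H = True.
Set Q = False.
Set P = True.
All clauses satisfied.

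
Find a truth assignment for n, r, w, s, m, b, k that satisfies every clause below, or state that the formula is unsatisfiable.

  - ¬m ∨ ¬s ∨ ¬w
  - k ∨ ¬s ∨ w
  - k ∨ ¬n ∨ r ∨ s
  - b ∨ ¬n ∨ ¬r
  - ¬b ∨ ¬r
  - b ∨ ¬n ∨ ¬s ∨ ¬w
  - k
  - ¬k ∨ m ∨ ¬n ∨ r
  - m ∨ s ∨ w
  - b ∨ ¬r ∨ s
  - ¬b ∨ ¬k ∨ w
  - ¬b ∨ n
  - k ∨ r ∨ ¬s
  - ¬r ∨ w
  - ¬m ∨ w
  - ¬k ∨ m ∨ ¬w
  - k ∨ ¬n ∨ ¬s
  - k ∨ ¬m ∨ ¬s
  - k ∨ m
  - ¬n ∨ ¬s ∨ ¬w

n: False, r: False, w: True, s: False, m: True, b: False, k: True

Unit clause (k) forces k = True.
Set n = False.
  then (¬b ∨ n) forces b = False.
Set r = False.
Set w = True.
  then (¬k ∨ m ∨ ¬w) forces m = True.
  then (¬m ∨ ¬s ∨ ¬w) forces s = False.
All clauses satisfied.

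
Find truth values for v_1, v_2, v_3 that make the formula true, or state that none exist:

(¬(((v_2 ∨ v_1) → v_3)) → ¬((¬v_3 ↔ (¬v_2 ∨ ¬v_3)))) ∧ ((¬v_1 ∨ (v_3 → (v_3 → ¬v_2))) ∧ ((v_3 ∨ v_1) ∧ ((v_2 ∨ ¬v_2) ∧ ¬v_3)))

No satisfying assignment exists.

Case v_3 = True: the conjunct ¬v_3 is False.
Case v_3 = False: the formula simplifies to ¬((v_2 ∨ v_1)) ∧ (v_1 ∧ (v_2 ∨ ¬v_2)).
  v_1 = True: the conjunct ¬((v_2 ∨ v_1)) becomes ¬((v_2 ∨ True)) = False.
  v_1 = False: the conjunct v_1 is False.
Both cases fail — unsatisfiable.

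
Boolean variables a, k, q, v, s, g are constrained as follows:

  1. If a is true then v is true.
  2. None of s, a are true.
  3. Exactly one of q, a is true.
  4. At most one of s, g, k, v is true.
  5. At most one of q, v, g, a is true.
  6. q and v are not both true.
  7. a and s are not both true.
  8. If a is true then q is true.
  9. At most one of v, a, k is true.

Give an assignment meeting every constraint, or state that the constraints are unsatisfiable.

a = False, k = False, q = True, v = False, s = False, g = False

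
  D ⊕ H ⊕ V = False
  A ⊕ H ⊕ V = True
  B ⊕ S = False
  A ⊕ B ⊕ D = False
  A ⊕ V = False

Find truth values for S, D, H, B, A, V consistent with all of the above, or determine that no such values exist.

S=T; D=T; H=T; B=T; A=F; V=F

D ⊕ H ⊕ V = T ⊕ T ⊕ F = False ✓
A ⊕ H ⊕ V = F ⊕ T ⊕ F = True ✓
B ⊕ S = T ⊕ T = False ✓
A ⊕ B ⊕ D = F ⊕ T ⊕ T = False ✓
A ⊕ V = F ⊕ F = False ✓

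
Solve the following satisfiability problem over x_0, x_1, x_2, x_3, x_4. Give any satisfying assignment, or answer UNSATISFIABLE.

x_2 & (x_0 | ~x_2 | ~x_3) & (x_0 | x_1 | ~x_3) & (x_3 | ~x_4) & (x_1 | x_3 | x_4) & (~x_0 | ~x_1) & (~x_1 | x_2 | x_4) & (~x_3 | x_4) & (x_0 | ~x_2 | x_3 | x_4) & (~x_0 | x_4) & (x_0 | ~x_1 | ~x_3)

x_0=T; x_1=F; x_2=T; x_3=T; x_4=T

Unit clause (x_2) forces x_2 = True.
Try x_0 = False:
  (x_0 | ~x_2 | ~x_3) forces x_3 = False.
  (x_3 | ~x_4) forces x_4 = False.
  clause (x_0 | ~x_2 | x_3 | x_4) is falsified — backtrack.
So x_0 = True.
  then (~x_0 | ~x_1) forces x_1 = False.
  then (~x_0 | x_4) forces x_4 = True.
  then (x_3 | ~x_4) forces x_3 = True.
All clauses satisfied.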